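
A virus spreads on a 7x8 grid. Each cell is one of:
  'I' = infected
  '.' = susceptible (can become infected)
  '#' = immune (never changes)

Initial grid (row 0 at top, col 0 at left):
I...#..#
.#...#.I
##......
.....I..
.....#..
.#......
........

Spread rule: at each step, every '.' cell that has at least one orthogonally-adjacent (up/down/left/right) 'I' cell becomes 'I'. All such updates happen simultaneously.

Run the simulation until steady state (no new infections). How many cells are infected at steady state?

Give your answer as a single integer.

Answer: 48

Derivation:
Step 0 (initial): 3 infected
Step 1: +7 new -> 10 infected
Step 2: +8 new -> 18 infected
Step 3: +10 new -> 28 infected
Step 4: +9 new -> 37 infected
Step 5: +6 new -> 43 infected
Step 6: +2 new -> 45 infected
Step 7: +2 new -> 47 infected
Step 8: +1 new -> 48 infected
Step 9: +0 new -> 48 infected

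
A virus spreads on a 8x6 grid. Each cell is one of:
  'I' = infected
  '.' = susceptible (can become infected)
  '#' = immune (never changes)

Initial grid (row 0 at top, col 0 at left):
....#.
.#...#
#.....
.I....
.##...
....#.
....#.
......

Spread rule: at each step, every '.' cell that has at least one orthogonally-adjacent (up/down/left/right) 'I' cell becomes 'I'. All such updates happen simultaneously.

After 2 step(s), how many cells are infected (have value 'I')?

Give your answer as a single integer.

Step 0 (initial): 1 infected
Step 1: +3 new -> 4 infected
Step 2: +3 new -> 7 infected

Answer: 7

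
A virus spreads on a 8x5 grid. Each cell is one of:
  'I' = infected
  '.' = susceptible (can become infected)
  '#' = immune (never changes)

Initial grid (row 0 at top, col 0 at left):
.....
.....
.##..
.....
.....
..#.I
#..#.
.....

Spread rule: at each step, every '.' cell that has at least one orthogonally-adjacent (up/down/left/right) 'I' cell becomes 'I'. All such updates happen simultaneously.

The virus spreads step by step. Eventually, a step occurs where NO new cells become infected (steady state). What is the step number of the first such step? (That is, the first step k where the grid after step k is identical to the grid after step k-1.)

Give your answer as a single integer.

Step 0 (initial): 1 infected
Step 1: +3 new -> 4 infected
Step 2: +3 new -> 7 infected
Step 3: +4 new -> 11 infected
Step 4: +5 new -> 16 infected
Step 5: +7 new -> 23 infected
Step 6: +6 new -> 29 infected
Step 7: +3 new -> 32 infected
Step 8: +2 new -> 34 infected
Step 9: +1 new -> 35 infected
Step 10: +0 new -> 35 infected

Answer: 10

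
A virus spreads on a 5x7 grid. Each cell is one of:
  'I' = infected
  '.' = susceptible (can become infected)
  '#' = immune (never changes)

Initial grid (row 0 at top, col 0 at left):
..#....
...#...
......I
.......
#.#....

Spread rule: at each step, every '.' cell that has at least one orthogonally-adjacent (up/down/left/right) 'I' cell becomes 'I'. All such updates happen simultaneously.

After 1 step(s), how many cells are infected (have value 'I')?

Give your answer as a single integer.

Answer: 4

Derivation:
Step 0 (initial): 1 infected
Step 1: +3 new -> 4 infected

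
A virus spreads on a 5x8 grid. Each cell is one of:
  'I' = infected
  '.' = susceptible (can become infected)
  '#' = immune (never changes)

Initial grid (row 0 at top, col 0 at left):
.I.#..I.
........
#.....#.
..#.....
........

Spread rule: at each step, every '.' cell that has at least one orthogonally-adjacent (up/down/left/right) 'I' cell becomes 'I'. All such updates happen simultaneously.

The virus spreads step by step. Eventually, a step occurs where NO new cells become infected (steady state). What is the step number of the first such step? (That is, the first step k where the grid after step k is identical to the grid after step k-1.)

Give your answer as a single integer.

Answer: 7

Derivation:
Step 0 (initial): 2 infected
Step 1: +6 new -> 8 infected
Step 2: +6 new -> 14 infected
Step 3: +6 new -> 20 infected
Step 4: +6 new -> 26 infected
Step 5: +7 new -> 33 infected
Step 6: +3 new -> 36 infected
Step 7: +0 new -> 36 infected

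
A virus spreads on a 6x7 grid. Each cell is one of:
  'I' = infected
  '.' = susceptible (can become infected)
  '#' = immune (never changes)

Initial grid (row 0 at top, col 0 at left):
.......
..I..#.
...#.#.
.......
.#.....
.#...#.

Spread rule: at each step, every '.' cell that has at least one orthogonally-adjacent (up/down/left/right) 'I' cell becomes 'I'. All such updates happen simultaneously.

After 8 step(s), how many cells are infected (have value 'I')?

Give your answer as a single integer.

Answer: 36

Derivation:
Step 0 (initial): 1 infected
Step 1: +4 new -> 5 infected
Step 2: +6 new -> 11 infected
Step 3: +7 new -> 18 infected
Step 4: +5 new -> 23 infected
Step 5: +5 new -> 28 infected
Step 6: +5 new -> 33 infected
Step 7: +2 new -> 35 infected
Step 8: +1 new -> 36 infected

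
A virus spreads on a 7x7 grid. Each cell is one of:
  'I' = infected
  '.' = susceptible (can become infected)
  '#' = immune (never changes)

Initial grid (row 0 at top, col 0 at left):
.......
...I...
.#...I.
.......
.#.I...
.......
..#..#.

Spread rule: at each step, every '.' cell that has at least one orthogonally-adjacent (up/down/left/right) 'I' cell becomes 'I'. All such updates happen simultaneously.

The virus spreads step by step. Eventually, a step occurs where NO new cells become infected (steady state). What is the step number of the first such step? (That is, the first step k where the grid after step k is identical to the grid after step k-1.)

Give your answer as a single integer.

Answer: 6

Derivation:
Step 0 (initial): 3 infected
Step 1: +12 new -> 15 infected
Step 2: +13 new -> 28 infected
Step 3: +8 new -> 36 infected
Step 4: +6 new -> 42 infected
Step 5: +3 new -> 45 infected
Step 6: +0 new -> 45 infected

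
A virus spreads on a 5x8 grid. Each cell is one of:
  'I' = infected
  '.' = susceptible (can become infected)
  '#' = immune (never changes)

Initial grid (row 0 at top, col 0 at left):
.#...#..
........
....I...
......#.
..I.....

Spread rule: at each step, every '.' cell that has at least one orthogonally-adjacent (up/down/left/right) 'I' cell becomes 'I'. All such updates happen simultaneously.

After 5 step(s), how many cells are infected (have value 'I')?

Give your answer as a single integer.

Step 0 (initial): 2 infected
Step 1: +7 new -> 9 infected
Step 2: +10 new -> 19 infected
Step 3: +7 new -> 26 infected
Step 4: +7 new -> 33 infected
Step 5: +3 new -> 36 infected

Answer: 36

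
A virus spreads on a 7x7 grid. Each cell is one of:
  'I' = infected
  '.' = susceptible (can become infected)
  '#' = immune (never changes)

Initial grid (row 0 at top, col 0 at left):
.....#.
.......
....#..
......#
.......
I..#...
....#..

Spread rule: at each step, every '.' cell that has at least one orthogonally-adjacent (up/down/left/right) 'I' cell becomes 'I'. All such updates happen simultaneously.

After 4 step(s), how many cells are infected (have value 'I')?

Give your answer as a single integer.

Step 0 (initial): 1 infected
Step 1: +3 new -> 4 infected
Step 2: +4 new -> 8 infected
Step 3: +4 new -> 12 infected
Step 4: +5 new -> 17 infected

Answer: 17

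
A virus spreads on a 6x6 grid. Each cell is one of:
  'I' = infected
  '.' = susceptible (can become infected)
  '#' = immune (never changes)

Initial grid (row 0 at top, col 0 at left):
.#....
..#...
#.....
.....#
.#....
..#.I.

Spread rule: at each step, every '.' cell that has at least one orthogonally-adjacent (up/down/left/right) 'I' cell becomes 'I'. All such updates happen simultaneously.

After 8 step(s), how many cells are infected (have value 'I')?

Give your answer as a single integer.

Answer: 28

Derivation:
Step 0 (initial): 1 infected
Step 1: +3 new -> 4 infected
Step 2: +3 new -> 7 infected
Step 3: +3 new -> 10 infected
Step 4: +4 new -> 14 infected
Step 5: +5 new -> 19 infected
Step 6: +4 new -> 23 infected
Step 7: +3 new -> 26 infected
Step 8: +2 new -> 28 infected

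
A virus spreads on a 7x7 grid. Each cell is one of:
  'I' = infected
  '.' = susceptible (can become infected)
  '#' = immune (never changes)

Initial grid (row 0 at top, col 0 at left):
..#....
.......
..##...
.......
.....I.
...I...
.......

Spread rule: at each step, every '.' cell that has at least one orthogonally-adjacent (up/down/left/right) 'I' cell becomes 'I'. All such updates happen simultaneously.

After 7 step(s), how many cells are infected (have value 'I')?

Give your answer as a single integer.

Step 0 (initial): 2 infected
Step 1: +8 new -> 10 infected
Step 2: +10 new -> 20 infected
Step 3: +8 new -> 28 infected
Step 4: +6 new -> 34 infected
Step 5: +5 new -> 39 infected
Step 6: +4 new -> 43 infected
Step 7: +2 new -> 45 infected

Answer: 45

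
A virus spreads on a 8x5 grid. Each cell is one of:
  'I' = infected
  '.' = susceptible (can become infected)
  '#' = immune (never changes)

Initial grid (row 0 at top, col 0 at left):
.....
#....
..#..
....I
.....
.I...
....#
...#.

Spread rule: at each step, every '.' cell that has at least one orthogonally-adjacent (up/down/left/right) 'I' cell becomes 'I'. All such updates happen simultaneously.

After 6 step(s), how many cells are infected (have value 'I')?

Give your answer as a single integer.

Step 0 (initial): 2 infected
Step 1: +7 new -> 9 infected
Step 2: +12 new -> 21 infected
Step 3: +7 new -> 28 infected
Step 4: +4 new -> 32 infected
Step 5: +2 new -> 34 infected
Step 6: +1 new -> 35 infected

Answer: 35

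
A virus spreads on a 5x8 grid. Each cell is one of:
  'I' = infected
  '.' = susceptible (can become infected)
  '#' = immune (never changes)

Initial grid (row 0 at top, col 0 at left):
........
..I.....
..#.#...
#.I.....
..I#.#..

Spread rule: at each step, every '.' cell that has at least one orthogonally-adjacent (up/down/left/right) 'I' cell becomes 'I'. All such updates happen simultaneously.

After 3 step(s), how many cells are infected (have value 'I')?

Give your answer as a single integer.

Step 0 (initial): 3 infected
Step 1: +6 new -> 9 infected
Step 2: +8 new -> 17 infected
Step 3: +6 new -> 23 infected

Answer: 23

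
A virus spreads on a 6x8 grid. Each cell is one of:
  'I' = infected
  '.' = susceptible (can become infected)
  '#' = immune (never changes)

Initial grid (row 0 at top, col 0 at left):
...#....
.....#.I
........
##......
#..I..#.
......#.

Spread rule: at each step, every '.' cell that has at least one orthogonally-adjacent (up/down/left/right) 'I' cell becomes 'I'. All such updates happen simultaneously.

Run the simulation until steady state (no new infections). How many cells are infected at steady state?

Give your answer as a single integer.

Step 0 (initial): 2 infected
Step 1: +7 new -> 9 infected
Step 2: +10 new -> 19 infected
Step 3: +10 new -> 29 infected
Step 4: +6 new -> 35 infected
Step 5: +3 new -> 38 infected
Step 6: +2 new -> 40 infected
Step 7: +1 new -> 41 infected
Step 8: +0 new -> 41 infected

Answer: 41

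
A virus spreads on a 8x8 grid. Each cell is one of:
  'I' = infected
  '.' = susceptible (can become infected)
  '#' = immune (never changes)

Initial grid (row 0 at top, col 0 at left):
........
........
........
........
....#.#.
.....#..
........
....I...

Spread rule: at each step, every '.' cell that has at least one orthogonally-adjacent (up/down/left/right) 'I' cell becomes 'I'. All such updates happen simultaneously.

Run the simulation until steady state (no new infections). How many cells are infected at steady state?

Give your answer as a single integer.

Answer: 61

Derivation:
Step 0 (initial): 1 infected
Step 1: +3 new -> 4 infected
Step 2: +5 new -> 9 infected
Step 3: +5 new -> 14 infected
Step 4: +6 new -> 20 infected
Step 5: +5 new -> 25 infected
Step 6: +6 new -> 31 infected
Step 7: +7 new -> 38 infected
Step 8: +9 new -> 47 infected
Step 9: +7 new -> 54 infected
Step 10: +5 new -> 59 infected
Step 11: +2 new -> 61 infected
Step 12: +0 new -> 61 infected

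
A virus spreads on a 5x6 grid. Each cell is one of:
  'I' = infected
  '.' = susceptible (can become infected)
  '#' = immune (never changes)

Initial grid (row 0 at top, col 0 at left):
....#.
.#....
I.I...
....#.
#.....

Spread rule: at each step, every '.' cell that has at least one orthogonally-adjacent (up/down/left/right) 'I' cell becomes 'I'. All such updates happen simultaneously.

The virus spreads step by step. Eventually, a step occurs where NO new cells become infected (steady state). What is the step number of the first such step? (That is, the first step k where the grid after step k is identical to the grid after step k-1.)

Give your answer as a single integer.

Step 0 (initial): 2 infected
Step 1: +6 new -> 8 infected
Step 2: +7 new -> 15 infected
Step 3: +6 new -> 21 infected
Step 4: +3 new -> 24 infected
Step 5: +2 new -> 26 infected
Step 6: +0 new -> 26 infected

Answer: 6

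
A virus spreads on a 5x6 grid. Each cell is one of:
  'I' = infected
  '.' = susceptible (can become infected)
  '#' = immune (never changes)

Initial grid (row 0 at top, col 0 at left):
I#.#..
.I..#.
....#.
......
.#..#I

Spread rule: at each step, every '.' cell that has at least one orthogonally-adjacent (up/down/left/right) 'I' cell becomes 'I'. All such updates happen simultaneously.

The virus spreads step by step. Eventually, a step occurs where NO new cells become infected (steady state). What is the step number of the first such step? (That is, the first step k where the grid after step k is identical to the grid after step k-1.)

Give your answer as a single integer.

Answer: 6

Derivation:
Step 0 (initial): 3 infected
Step 1: +4 new -> 7 infected
Step 2: +7 new -> 14 infected
Step 3: +5 new -> 19 infected
Step 4: +4 new -> 23 infected
Step 5: +1 new -> 24 infected
Step 6: +0 new -> 24 infected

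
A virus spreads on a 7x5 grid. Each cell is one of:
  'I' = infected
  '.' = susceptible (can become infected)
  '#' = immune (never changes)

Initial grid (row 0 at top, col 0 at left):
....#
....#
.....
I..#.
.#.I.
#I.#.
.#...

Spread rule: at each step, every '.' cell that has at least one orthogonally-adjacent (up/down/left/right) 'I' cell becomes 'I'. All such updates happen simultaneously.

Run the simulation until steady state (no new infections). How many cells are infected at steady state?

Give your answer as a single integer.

Answer: 27

Derivation:
Step 0 (initial): 3 infected
Step 1: +6 new -> 9 infected
Step 2: +6 new -> 15 infected
Step 3: +6 new -> 21 infected
Step 4: +3 new -> 24 infected
Step 5: +2 new -> 26 infected
Step 6: +1 new -> 27 infected
Step 7: +0 new -> 27 infected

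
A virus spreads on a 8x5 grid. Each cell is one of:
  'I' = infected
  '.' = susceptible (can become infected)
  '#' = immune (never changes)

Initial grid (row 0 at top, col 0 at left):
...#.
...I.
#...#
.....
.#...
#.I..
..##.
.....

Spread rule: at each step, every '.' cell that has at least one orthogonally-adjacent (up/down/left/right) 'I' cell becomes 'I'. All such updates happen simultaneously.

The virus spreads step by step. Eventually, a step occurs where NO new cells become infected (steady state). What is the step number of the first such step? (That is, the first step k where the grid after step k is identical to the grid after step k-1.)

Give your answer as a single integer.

Answer: 6

Derivation:
Step 0 (initial): 2 infected
Step 1: +6 new -> 8 infected
Step 2: +9 new -> 17 infected
Step 3: +9 new -> 26 infected
Step 4: +5 new -> 31 infected
Step 5: +2 new -> 33 infected
Step 6: +0 new -> 33 infected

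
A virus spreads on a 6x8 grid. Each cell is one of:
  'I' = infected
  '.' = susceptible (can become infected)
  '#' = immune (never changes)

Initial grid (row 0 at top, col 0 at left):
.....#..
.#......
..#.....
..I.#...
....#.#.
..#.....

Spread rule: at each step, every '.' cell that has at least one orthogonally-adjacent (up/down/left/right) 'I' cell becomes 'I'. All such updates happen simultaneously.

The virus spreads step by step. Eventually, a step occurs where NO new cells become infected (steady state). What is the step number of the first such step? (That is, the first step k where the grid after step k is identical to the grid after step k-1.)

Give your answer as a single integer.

Answer: 9

Derivation:
Step 0 (initial): 1 infected
Step 1: +3 new -> 4 infected
Step 2: +5 new -> 9 infected
Step 3: +6 new -> 15 infected
Step 4: +7 new -> 22 infected
Step 5: +7 new -> 29 infected
Step 6: +6 new -> 35 infected
Step 7: +4 new -> 39 infected
Step 8: +2 new -> 41 infected
Step 9: +0 new -> 41 infected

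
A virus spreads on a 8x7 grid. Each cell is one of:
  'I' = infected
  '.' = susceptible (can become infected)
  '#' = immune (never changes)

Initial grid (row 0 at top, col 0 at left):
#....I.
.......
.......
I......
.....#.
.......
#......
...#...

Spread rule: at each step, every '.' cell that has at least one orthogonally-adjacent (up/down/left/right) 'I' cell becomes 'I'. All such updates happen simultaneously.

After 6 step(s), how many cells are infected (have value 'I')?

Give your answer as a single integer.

Step 0 (initial): 2 infected
Step 1: +6 new -> 8 infected
Step 2: +9 new -> 17 infected
Step 3: +10 new -> 27 infected
Step 4: +8 new -> 35 infected
Step 5: +5 new -> 40 infected
Step 6: +5 new -> 45 infected

Answer: 45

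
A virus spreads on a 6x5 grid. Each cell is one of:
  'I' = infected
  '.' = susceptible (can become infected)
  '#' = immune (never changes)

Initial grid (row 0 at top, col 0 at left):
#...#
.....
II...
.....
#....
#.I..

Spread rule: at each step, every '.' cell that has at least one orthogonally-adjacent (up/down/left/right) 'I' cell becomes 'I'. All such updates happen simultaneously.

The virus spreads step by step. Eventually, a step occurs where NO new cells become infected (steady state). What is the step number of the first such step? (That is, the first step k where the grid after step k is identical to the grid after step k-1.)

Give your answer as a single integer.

Step 0 (initial): 3 infected
Step 1: +8 new -> 11 infected
Step 2: +7 new -> 18 infected
Step 3: +5 new -> 23 infected
Step 4: +3 new -> 26 infected
Step 5: +0 new -> 26 infected

Answer: 5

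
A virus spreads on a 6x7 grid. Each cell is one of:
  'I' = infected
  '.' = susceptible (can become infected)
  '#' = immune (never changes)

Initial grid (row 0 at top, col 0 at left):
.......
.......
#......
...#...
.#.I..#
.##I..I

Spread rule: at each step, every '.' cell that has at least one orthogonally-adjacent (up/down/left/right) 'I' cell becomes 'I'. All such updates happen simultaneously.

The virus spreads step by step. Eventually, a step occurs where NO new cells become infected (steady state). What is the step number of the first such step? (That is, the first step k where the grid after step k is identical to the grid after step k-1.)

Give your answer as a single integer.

Step 0 (initial): 3 infected
Step 1: +4 new -> 7 infected
Step 2: +3 new -> 10 infected
Step 3: +4 new -> 14 infected
Step 4: +7 new -> 21 infected
Step 5: +7 new -> 28 infected
Step 6: +6 new -> 34 infected
Step 7: +2 new -> 36 infected
Step 8: +0 new -> 36 infected

Answer: 8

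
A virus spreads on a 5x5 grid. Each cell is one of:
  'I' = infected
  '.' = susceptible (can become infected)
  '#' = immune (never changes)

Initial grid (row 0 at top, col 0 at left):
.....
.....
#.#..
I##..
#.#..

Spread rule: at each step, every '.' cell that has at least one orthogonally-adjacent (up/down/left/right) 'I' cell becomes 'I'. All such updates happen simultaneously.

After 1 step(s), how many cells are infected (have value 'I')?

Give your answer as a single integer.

Step 0 (initial): 1 infected
Step 1: +0 new -> 1 infected

Answer: 1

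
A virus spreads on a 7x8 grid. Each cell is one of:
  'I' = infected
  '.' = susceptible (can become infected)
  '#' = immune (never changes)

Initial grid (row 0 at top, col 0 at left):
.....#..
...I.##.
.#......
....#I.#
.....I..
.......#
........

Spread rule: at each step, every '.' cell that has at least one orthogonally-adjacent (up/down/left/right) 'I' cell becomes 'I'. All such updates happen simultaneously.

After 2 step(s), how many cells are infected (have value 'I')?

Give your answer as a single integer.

Answer: 24

Derivation:
Step 0 (initial): 3 infected
Step 1: +9 new -> 12 infected
Step 2: +12 new -> 24 infected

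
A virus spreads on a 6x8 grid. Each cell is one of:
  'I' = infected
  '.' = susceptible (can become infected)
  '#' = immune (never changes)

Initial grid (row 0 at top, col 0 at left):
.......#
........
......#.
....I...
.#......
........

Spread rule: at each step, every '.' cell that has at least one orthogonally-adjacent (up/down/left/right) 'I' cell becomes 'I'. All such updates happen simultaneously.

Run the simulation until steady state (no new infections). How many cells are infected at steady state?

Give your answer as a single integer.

Answer: 45

Derivation:
Step 0 (initial): 1 infected
Step 1: +4 new -> 5 infected
Step 2: +8 new -> 13 infected
Step 3: +10 new -> 23 infected
Step 4: +10 new -> 33 infected
Step 5: +8 new -> 41 infected
Step 6: +3 new -> 44 infected
Step 7: +1 new -> 45 infected
Step 8: +0 new -> 45 infected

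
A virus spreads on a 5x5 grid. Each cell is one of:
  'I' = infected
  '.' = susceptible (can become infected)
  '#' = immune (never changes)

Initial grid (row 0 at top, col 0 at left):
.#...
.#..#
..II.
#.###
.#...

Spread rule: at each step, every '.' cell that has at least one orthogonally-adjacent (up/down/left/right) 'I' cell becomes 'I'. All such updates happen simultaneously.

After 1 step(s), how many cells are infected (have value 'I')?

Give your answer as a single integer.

Answer: 6

Derivation:
Step 0 (initial): 2 infected
Step 1: +4 new -> 6 infected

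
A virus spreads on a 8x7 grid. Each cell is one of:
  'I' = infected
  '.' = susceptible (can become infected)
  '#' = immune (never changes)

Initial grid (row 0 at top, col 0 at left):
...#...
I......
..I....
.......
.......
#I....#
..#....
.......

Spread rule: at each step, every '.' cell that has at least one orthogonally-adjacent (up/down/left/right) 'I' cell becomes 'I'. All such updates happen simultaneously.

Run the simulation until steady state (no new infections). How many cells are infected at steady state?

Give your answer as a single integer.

Answer: 52

Derivation:
Step 0 (initial): 3 infected
Step 1: +10 new -> 13 infected
Step 2: +12 new -> 25 infected
Step 3: +8 new -> 33 infected
Step 4: +8 new -> 41 infected
Step 5: +6 new -> 47 infected
Step 6: +4 new -> 51 infected
Step 7: +1 new -> 52 infected
Step 8: +0 new -> 52 infected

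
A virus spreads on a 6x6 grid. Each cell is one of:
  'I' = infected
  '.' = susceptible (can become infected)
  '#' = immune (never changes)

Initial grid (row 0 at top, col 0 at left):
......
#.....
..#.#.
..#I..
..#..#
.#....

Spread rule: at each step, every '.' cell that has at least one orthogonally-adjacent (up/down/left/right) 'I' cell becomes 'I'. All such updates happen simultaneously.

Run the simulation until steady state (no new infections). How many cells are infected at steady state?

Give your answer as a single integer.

Answer: 29

Derivation:
Step 0 (initial): 1 infected
Step 1: +3 new -> 4 infected
Step 2: +4 new -> 8 infected
Step 3: +6 new -> 14 infected
Step 4: +5 new -> 19 infected
Step 5: +3 new -> 22 infected
Step 6: +3 new -> 25 infected
Step 7: +2 new -> 27 infected
Step 8: +1 new -> 28 infected
Step 9: +1 new -> 29 infected
Step 10: +0 new -> 29 infected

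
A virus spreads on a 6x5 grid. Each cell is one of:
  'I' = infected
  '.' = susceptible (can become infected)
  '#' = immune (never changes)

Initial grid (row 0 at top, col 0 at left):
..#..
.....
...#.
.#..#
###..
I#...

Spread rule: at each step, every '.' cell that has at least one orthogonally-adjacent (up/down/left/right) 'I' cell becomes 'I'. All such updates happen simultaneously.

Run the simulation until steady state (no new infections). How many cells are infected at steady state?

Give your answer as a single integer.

Step 0 (initial): 1 infected
Step 1: +0 new -> 1 infected

Answer: 1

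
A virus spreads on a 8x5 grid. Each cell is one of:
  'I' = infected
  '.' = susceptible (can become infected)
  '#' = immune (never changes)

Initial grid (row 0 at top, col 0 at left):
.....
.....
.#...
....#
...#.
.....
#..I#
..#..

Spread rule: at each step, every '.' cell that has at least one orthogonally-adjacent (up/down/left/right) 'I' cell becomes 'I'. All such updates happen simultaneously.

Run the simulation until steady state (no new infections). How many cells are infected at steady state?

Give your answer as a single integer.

Answer: 34

Derivation:
Step 0 (initial): 1 infected
Step 1: +3 new -> 4 infected
Step 2: +4 new -> 8 infected
Step 3: +4 new -> 12 infected
Step 4: +4 new -> 16 infected
Step 5: +4 new -> 20 infected
Step 6: +3 new -> 23 infected
Step 7: +5 new -> 28 infected
Step 8: +4 new -> 32 infected
Step 9: +2 new -> 34 infected
Step 10: +0 new -> 34 infected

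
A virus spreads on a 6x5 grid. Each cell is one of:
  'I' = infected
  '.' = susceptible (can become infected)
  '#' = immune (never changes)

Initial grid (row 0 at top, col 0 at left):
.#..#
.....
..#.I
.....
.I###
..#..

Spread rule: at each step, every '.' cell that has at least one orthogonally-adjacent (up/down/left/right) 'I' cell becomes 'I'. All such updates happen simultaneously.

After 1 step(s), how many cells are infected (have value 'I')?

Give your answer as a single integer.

Step 0 (initial): 2 infected
Step 1: +6 new -> 8 infected

Answer: 8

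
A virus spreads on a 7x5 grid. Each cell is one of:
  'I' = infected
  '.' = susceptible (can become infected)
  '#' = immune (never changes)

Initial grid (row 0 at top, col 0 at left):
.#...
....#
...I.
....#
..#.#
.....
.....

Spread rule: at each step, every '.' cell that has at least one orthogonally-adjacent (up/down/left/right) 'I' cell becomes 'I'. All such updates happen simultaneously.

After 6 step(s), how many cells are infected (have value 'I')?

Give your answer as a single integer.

Step 0 (initial): 1 infected
Step 1: +4 new -> 5 infected
Step 2: +5 new -> 10 infected
Step 3: +6 new -> 16 infected
Step 4: +6 new -> 22 infected
Step 5: +5 new -> 27 infected
Step 6: +2 new -> 29 infected

Answer: 29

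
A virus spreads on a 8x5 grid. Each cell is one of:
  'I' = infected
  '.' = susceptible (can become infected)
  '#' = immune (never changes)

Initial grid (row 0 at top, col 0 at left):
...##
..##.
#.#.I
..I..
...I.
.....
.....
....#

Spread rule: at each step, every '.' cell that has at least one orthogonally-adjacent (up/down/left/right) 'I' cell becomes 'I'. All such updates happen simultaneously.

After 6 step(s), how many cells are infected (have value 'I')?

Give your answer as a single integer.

Step 0 (initial): 3 infected
Step 1: +8 new -> 11 infected
Step 2: +6 new -> 17 infected
Step 3: +6 new -> 23 infected
Step 4: +5 new -> 28 infected
Step 5: +4 new -> 32 infected
Step 6: +1 new -> 33 infected

Answer: 33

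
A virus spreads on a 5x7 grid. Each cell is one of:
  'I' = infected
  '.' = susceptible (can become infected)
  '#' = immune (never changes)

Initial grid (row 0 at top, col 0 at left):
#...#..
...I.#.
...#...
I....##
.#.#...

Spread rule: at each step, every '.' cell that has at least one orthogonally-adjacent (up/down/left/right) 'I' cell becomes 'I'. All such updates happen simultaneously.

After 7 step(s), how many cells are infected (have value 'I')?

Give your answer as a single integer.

Answer: 27

Derivation:
Step 0 (initial): 2 infected
Step 1: +6 new -> 8 infected
Step 2: +7 new -> 15 infected
Step 3: +5 new -> 20 infected
Step 4: +2 new -> 22 infected
Step 5: +2 new -> 24 infected
Step 6: +2 new -> 26 infected
Step 7: +1 new -> 27 infected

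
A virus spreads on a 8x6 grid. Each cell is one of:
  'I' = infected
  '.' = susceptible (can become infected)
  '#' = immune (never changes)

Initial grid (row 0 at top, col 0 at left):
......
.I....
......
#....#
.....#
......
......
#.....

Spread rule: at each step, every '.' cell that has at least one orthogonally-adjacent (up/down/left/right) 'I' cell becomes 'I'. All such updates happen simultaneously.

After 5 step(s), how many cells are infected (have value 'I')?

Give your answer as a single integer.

Answer: 30

Derivation:
Step 0 (initial): 1 infected
Step 1: +4 new -> 5 infected
Step 2: +6 new -> 11 infected
Step 3: +5 new -> 16 infected
Step 4: +7 new -> 23 infected
Step 5: +7 new -> 30 infected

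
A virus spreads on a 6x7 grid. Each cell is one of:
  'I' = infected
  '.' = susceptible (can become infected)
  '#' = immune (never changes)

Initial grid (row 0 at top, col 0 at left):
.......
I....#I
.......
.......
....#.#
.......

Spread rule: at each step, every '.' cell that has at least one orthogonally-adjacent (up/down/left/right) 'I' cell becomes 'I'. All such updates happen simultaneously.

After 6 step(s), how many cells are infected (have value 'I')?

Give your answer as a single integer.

Step 0 (initial): 2 infected
Step 1: +5 new -> 7 infected
Step 2: +7 new -> 14 infected
Step 3: +8 new -> 22 infected
Step 4: +8 new -> 30 infected
Step 5: +4 new -> 34 infected
Step 6: +4 new -> 38 infected

Answer: 38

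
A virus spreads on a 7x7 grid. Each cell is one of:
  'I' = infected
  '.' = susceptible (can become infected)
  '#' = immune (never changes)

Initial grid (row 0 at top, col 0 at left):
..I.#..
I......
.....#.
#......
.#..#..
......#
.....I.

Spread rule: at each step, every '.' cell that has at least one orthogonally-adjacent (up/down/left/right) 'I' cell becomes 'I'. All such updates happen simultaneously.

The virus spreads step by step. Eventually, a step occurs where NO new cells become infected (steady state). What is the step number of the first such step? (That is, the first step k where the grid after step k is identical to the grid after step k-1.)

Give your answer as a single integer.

Step 0 (initial): 3 infected
Step 1: +9 new -> 12 infected
Step 2: +6 new -> 18 infected
Step 3: +8 new -> 26 infected
Step 4: +9 new -> 35 infected
Step 5: +5 new -> 40 infected
Step 6: +2 new -> 42 infected
Step 7: +1 new -> 43 infected
Step 8: +0 new -> 43 infected

Answer: 8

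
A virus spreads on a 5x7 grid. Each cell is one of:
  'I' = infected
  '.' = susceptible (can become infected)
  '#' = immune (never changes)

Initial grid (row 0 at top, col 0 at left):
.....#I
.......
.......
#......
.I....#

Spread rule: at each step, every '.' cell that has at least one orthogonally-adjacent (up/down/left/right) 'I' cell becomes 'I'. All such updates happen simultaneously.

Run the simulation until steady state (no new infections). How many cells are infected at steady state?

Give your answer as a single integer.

Step 0 (initial): 2 infected
Step 1: +4 new -> 6 infected
Step 2: +5 new -> 11 infected
Step 3: +8 new -> 19 infected
Step 4: +10 new -> 29 infected
Step 5: +3 new -> 32 infected
Step 6: +0 new -> 32 infected

Answer: 32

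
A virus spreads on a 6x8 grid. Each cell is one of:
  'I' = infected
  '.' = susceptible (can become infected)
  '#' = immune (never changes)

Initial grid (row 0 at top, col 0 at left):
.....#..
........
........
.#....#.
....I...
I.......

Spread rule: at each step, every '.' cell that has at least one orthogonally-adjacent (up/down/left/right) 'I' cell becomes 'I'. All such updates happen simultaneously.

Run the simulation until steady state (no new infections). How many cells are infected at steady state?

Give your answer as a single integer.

Step 0 (initial): 2 infected
Step 1: +6 new -> 8 infected
Step 2: +10 new -> 18 infected
Step 3: +7 new -> 25 infected
Step 4: +9 new -> 34 infected
Step 5: +6 new -> 40 infected
Step 6: +4 new -> 44 infected
Step 7: +1 new -> 45 infected
Step 8: +0 new -> 45 infected

Answer: 45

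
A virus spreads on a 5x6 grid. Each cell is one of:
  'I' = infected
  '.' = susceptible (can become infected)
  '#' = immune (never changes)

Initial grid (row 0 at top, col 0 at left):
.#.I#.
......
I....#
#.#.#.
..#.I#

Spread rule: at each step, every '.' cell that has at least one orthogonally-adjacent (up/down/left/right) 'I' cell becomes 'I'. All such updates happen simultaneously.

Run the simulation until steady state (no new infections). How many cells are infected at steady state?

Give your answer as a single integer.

Answer: 21

Derivation:
Step 0 (initial): 3 infected
Step 1: +5 new -> 8 infected
Step 2: +8 new -> 16 infected
Step 3: +3 new -> 19 infected
Step 4: +2 new -> 21 infected
Step 5: +0 new -> 21 infected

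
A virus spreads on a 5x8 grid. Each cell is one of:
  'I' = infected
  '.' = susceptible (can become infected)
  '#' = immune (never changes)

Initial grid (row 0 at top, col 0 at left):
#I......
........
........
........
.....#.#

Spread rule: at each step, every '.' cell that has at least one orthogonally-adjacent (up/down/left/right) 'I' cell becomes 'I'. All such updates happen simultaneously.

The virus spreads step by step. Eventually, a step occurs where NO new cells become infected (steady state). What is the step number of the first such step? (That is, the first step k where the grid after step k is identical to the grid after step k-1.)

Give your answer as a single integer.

Step 0 (initial): 1 infected
Step 1: +2 new -> 3 infected
Step 2: +4 new -> 7 infected
Step 3: +5 new -> 12 infected
Step 4: +6 new -> 18 infected
Step 5: +6 new -> 24 infected
Step 6: +5 new -> 29 infected
Step 7: +4 new -> 33 infected
Step 8: +2 new -> 35 infected
Step 9: +2 new -> 37 infected
Step 10: +0 new -> 37 infected

Answer: 10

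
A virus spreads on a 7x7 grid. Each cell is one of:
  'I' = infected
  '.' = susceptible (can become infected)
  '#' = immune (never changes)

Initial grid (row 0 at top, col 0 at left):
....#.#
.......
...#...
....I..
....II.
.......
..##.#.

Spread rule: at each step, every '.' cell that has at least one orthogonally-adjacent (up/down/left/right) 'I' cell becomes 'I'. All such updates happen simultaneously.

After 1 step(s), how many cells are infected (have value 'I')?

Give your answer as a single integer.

Step 0 (initial): 3 infected
Step 1: +7 new -> 10 infected

Answer: 10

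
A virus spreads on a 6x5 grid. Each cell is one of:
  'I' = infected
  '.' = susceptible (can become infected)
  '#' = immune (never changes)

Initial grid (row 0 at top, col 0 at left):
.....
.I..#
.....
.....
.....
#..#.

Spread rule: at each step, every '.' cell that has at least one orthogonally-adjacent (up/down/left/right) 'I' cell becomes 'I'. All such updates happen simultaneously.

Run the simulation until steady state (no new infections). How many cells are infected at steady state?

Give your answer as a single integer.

Step 0 (initial): 1 infected
Step 1: +4 new -> 5 infected
Step 2: +6 new -> 11 infected
Step 3: +5 new -> 16 infected
Step 4: +6 new -> 22 infected
Step 5: +3 new -> 25 infected
Step 6: +1 new -> 26 infected
Step 7: +1 new -> 27 infected
Step 8: +0 new -> 27 infected

Answer: 27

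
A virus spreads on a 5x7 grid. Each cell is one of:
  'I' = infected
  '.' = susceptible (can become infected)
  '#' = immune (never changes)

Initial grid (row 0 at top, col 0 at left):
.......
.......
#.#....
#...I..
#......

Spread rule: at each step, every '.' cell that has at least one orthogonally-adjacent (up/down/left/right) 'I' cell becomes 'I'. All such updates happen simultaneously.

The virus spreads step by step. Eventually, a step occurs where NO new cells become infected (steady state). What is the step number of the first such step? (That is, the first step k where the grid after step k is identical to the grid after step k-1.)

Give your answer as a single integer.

Answer: 8

Derivation:
Step 0 (initial): 1 infected
Step 1: +4 new -> 5 infected
Step 2: +7 new -> 12 infected
Step 3: +7 new -> 19 infected
Step 4: +6 new -> 25 infected
Step 5: +3 new -> 28 infected
Step 6: +2 new -> 30 infected
Step 7: +1 new -> 31 infected
Step 8: +0 new -> 31 infected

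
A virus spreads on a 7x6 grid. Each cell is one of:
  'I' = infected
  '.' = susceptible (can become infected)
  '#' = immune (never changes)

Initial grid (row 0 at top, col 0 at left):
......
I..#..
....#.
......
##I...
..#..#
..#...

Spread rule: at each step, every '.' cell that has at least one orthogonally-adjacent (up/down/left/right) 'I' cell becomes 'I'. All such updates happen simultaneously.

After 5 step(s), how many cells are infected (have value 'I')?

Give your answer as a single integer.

Answer: 28

Derivation:
Step 0 (initial): 2 infected
Step 1: +5 new -> 7 infected
Step 2: +9 new -> 16 infected
Step 3: +6 new -> 22 infected
Step 4: +3 new -> 25 infected
Step 5: +3 new -> 28 infected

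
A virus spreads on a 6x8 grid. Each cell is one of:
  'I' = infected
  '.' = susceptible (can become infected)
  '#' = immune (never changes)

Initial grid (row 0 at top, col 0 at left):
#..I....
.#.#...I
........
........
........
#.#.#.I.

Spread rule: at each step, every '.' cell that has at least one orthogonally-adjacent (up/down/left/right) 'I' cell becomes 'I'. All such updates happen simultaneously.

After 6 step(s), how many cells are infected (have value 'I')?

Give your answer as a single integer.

Answer: 40

Derivation:
Step 0 (initial): 3 infected
Step 1: +8 new -> 11 infected
Step 2: +11 new -> 22 infected
Step 3: +5 new -> 27 infected
Step 4: +5 new -> 32 infected
Step 5: +5 new -> 37 infected
Step 6: +3 new -> 40 infected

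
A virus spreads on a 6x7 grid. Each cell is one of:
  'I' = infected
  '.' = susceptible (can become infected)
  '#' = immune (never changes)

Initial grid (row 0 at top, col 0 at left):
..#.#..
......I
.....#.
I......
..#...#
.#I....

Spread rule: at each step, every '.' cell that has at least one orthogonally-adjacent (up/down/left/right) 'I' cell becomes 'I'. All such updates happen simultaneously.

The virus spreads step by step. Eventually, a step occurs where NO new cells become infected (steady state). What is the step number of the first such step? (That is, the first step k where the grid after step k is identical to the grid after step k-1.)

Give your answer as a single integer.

Answer: 5

Derivation:
Step 0 (initial): 3 infected
Step 1: +7 new -> 10 infected
Step 2: +10 new -> 20 infected
Step 3: +9 new -> 29 infected
Step 4: +7 new -> 36 infected
Step 5: +0 new -> 36 infected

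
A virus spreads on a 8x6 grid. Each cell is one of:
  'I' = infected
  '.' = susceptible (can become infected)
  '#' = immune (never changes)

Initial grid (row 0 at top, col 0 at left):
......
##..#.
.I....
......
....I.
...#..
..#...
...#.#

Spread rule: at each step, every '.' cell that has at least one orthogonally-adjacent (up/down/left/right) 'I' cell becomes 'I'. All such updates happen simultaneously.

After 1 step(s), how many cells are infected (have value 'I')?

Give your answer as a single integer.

Answer: 9

Derivation:
Step 0 (initial): 2 infected
Step 1: +7 new -> 9 infected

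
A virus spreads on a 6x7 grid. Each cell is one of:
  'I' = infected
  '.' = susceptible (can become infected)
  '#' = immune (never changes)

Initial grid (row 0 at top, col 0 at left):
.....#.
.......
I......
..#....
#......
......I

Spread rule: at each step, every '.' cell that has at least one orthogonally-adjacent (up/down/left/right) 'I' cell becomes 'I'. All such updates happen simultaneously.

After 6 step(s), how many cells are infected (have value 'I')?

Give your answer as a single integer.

Step 0 (initial): 2 infected
Step 1: +5 new -> 7 infected
Step 2: +7 new -> 14 infected
Step 3: +8 new -> 22 infected
Step 4: +11 new -> 33 infected
Step 5: +5 new -> 38 infected
Step 6: +1 new -> 39 infected

Answer: 39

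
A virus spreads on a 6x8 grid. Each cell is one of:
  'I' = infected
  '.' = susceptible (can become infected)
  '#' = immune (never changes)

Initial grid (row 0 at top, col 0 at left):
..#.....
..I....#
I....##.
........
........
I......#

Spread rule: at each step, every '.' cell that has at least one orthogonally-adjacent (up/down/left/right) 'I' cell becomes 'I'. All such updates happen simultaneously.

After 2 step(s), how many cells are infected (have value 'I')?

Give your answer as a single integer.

Answer: 20

Derivation:
Step 0 (initial): 3 infected
Step 1: +8 new -> 11 infected
Step 2: +9 new -> 20 infected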